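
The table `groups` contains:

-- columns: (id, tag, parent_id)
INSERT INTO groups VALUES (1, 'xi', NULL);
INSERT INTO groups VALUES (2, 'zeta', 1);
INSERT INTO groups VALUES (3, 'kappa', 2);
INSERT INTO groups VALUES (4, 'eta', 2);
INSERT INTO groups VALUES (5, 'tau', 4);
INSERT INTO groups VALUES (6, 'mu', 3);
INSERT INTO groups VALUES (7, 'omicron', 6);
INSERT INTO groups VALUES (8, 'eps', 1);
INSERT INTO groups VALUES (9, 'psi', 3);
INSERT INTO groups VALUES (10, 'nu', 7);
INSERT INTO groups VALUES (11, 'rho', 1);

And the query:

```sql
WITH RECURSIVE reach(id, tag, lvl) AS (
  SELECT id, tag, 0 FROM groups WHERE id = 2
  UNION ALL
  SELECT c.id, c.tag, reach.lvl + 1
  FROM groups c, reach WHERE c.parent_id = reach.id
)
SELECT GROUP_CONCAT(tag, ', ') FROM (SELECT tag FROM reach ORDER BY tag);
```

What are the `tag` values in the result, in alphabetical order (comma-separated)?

eta, kappa, mu, nu, omicron, psi, tau, zeta

Base: id=2 (zeta) at lvl 0.
Iteration 1: rows with parent_id in {2} -> kappa (id 3, lvl 1), eta (id 4, lvl 1).
Iteration 2: rows with parent_id in {3,4} -> tau (id 5, lvl 2), mu (id 6, lvl 2), psi (id 9, lvl 2).
Iteration 3: rows with parent_id in {5,6,9} -> omicron (id 7, lvl 3).
Iteration 4: rows with parent_id in {7} -> nu (id 10, lvl 4).
Iteration 5: no rows with parent_id in {10}; recursion stops.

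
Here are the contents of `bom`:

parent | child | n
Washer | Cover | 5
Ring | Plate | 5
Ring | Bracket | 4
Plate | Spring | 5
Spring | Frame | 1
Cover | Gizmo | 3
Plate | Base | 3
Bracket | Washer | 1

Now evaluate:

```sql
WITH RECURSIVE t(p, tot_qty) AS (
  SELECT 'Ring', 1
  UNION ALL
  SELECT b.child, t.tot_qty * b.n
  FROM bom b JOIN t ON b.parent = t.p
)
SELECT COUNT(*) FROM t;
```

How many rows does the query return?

9

Base: (Ring, tot_qty=1).
Iteration 1: components of {Ring} -> Bracket = 1*4 = 4, Plate = 1*5 = 5.
Iteration 2: components of {Bracket,Plate} -> Base = 5*3 = 15, Spring = 5*5 = 25, Washer = 4*1 = 4.
Iteration 3: components of {Base,Spring,Washer} -> Cover = 4*5 = 20, Frame = 25*1 = 25.
Iteration 4: components of {Cover,Frame} -> Gizmo = 20*3 = 60.
Iteration 5: no further components; recursion stops.
Total rows emitted: 9.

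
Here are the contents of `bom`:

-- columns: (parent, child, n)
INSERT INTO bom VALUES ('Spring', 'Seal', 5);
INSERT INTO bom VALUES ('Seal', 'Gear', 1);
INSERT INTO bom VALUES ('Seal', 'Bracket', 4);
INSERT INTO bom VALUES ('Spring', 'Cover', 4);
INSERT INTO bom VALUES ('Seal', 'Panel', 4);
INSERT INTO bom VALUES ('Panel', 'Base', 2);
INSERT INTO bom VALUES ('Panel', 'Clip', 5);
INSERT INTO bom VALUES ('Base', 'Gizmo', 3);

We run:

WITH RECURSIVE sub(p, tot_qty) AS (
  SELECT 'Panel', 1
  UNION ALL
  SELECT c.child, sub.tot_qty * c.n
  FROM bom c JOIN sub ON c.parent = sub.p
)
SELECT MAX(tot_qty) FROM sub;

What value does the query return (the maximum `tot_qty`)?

6

Base: (Panel, tot_qty=1).
Iteration 1: components of {Panel} -> Base = 1*2 = 2, Clip = 1*5 = 5.
Iteration 2: components of {Base,Clip} -> Gizmo = 2*3 = 6.
Iteration 3: no further components; recursion stops.
tot_qty values: 1, 2, 5, 6; the maximum is 6.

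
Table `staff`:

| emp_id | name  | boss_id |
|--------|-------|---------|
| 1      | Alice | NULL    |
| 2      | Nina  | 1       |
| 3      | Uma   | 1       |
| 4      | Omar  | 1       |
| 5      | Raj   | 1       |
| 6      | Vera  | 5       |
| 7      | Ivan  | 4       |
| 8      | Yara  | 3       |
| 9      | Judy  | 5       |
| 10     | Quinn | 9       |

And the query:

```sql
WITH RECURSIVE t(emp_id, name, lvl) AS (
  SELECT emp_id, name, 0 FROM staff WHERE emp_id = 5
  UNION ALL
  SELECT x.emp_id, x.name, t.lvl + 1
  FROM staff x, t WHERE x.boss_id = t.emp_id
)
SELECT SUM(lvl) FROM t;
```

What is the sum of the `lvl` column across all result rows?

4

Base: emp_id=5 (Raj) at lvl 0.
Iteration 1: rows with boss_id in {5} -> Vera (id 6, lvl 1), Judy (id 9, lvl 1).
Iteration 2: rows with boss_id in {6,9} -> Quinn (id 10, lvl 2).
Iteration 3: no rows with boss_id in {10}; recursion stops.
SUM(lvl) = 0 + 1 + 1 + 2 = 4.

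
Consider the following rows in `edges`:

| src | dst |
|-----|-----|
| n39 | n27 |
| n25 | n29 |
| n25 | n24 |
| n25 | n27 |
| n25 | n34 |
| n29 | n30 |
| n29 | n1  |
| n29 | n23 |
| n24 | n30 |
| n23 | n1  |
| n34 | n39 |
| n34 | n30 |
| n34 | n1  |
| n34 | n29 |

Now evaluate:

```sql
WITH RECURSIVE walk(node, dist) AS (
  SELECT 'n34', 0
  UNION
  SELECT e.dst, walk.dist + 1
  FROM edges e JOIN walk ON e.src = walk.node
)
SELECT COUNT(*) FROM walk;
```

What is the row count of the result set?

10

Base: (n34, dist=0).
Iteration 1: edges from {n34} -> (n1, dist=1), (n29, dist=1), (n30, dist=1), (n39, dist=1).
Iteration 2: edges from {n1,n29,n30,n39} -> (n1, dist=2), (n23, dist=2), (n27, dist=2), (n30, dist=2).
Iteration 3: edges from {n1,n23,n27,n30} -> (n1, dist=3).
Iteration 4: no outgoing edges from {n1}; recursion stops.
Total rows emitted: 10.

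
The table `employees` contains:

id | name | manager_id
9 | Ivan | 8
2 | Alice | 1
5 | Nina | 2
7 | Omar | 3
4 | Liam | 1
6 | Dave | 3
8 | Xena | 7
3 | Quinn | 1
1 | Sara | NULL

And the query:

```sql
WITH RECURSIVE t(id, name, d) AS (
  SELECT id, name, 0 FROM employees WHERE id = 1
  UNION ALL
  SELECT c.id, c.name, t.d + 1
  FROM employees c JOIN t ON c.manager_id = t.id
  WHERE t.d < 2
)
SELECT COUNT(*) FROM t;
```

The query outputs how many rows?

Base: id=1 (Sara) at d 0.
Iteration 1: rows with manager_id in {1} -> Alice (id 2, d 1), Quinn (id 3, d 1), Liam (id 4, d 1).
Iteration 2: rows with manager_id in {2,3,4} -> Nina (id 5, d 2), Dave (id 6, d 2), Omar (id 7, d 2).
Iteration 3: d < 2 fails for all current rows; recursion stops.
Total rows emitted: 7.

7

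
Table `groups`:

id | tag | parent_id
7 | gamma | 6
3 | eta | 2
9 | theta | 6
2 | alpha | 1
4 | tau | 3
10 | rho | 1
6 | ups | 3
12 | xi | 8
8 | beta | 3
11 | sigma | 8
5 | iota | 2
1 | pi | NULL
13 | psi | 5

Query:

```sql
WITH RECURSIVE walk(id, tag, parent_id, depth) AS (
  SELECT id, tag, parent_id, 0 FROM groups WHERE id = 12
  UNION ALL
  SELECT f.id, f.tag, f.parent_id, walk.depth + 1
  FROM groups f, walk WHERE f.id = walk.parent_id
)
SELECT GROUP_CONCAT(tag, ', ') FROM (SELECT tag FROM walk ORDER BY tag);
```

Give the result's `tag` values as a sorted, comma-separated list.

Base: id=12 (xi), parent_id=8, depth 0.
Iteration 1: join on id=8 -> beta (id 8, parent_id=3, depth 1).
Iteration 2: join on id=3 -> eta (id 3, parent_id=2, depth 2).
Iteration 3: join on id=2 -> alpha (id 2, parent_id=1, depth 3).
Iteration 4: join on id=1 -> pi (id 1, parent_id=NULL, depth 4).
Iteration 5: parent_id is NULL; no match; recursion stops.

alpha, beta, eta, pi, xi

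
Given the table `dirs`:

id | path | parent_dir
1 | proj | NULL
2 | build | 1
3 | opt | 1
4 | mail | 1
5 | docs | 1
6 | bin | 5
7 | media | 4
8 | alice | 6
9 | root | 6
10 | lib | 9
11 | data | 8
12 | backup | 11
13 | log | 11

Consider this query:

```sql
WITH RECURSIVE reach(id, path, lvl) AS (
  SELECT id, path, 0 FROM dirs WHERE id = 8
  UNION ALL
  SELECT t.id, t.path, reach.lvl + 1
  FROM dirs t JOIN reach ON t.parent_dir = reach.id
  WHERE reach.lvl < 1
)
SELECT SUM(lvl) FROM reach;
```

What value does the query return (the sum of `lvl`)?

Base: id=8 (alice) at lvl 0.
Iteration 1: rows with parent_dir in {8} -> data (id 11, lvl 1).
Iteration 2: lvl < 1 fails for all current rows; recursion stops.
SUM(lvl) = 0 + 1 = 1.

1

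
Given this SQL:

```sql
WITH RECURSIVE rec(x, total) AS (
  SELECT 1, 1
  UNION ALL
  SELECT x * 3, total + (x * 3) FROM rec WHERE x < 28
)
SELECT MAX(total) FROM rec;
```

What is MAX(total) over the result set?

121

Base: x=1, total=1.
Iteration 1: 1 < 28 holds -> x = 1 * 3 = 3, total = 1 + 3 = 4.
Iteration 2: 3 < 28 holds -> x = 3 * 3 = 9, total = 4 + 9 = 13.
Iteration 3: 9 < 28 holds -> x = 9 * 3 = 27, total = 13 + 27 = 40.
Iteration 4: 27 < 28 holds -> x = 27 * 3 = 81, total = 40 + 81 = 121.
Iteration 5: 81 < 28 fails; recursion stops.
total values: 1, 4, 13, 40, 121; the maximum is 121.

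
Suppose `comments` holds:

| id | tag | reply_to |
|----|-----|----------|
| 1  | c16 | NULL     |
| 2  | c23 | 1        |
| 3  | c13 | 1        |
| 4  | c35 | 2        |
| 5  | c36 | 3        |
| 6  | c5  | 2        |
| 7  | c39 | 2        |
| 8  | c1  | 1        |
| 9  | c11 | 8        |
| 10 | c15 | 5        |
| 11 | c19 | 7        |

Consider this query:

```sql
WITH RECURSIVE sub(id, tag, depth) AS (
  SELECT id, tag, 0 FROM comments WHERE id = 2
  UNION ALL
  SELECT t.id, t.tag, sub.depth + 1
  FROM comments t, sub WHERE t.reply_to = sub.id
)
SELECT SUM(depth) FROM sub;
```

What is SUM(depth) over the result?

Base: id=2 (c23) at depth 0.
Iteration 1: rows with reply_to in {2} -> c35 (id 4, depth 1), c5 (id 6, depth 1), c39 (id 7, depth 1).
Iteration 2: rows with reply_to in {4,6,7} -> c19 (id 11, depth 2).
Iteration 3: no rows with reply_to in {11}; recursion stops.
SUM(depth) = 0 + 1 + 1 + 1 + 2 = 5.

5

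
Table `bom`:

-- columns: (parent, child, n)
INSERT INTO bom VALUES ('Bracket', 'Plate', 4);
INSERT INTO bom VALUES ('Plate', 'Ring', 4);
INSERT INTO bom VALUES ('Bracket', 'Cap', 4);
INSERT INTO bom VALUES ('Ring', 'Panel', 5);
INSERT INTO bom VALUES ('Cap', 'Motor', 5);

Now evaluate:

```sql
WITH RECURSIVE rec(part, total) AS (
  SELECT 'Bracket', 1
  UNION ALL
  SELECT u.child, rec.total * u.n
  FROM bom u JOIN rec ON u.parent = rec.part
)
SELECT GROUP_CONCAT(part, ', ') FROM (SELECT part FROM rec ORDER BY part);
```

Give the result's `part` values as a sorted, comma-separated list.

Bracket, Cap, Motor, Panel, Plate, Ring

Base: (Bracket, total=1).
Iteration 1: components of {Bracket} -> Cap = 1*4 = 4, Plate = 1*4 = 4.
Iteration 2: components of {Cap,Plate} -> Motor = 4*5 = 20, Ring = 4*4 = 16.
Iteration 3: components of {Motor,Ring} -> Panel = 16*5 = 80.
Iteration 4: no further components; recursion stops.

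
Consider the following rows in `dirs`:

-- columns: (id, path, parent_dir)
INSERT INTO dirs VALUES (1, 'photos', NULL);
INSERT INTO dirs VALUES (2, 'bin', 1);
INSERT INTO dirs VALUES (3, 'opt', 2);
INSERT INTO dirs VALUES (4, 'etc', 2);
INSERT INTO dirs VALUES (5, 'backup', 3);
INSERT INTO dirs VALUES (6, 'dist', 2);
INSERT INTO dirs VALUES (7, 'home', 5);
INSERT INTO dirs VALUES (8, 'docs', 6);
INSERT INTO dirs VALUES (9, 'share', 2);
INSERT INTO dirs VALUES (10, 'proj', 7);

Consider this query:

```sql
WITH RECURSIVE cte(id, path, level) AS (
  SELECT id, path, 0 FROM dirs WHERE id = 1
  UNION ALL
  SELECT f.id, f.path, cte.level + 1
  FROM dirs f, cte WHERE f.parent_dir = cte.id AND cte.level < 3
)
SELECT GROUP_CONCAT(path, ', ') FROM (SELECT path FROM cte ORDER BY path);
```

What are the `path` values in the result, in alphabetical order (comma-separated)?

Base: id=1 (photos) at level 0.
Iteration 1: rows with parent_dir in {1} -> bin (id 2, level 1).
Iteration 2: rows with parent_dir in {2} -> opt (id 3, level 2), etc (id 4, level 2), dist (id 6, level 2), share (id 9, level 2).
Iteration 3: rows with parent_dir in {3,4,6,9} -> backup (id 5, level 3), docs (id 8, level 3).
Iteration 4: level < 3 fails for all current rows; recursion stops.

backup, bin, dist, docs, etc, opt, photos, share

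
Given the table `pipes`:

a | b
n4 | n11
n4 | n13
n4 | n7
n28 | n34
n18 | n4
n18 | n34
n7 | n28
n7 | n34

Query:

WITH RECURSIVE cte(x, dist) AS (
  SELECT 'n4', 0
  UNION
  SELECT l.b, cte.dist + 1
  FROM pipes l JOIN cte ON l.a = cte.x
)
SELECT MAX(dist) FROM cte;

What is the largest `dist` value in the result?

Base: (n4, dist=0).
Iteration 1: edges from {n4} -> (n11, dist=1), (n13, dist=1), (n7, dist=1).
Iteration 2: edges from {n11,n13,n7} -> (n28, dist=2), (n34, dist=2).
Iteration 3: edges from {n28,n34} -> (n34, dist=3).
Iteration 4: no outgoing edges from {n34}; recursion stops.
dist values: 0, 1, 1, 1, 2, 2, 3; the maximum is 3.

3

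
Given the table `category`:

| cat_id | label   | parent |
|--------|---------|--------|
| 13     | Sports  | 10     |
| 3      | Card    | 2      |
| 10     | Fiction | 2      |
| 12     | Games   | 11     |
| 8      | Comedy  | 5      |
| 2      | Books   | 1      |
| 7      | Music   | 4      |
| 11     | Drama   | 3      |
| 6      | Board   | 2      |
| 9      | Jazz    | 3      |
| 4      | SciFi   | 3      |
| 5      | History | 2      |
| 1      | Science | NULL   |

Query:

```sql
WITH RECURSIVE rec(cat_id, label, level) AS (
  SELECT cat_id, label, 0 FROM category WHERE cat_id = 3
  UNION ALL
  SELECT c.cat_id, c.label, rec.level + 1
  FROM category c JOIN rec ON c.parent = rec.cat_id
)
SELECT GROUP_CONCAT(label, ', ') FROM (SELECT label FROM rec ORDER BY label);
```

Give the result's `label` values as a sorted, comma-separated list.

Card, Drama, Games, Jazz, Music, SciFi

Base: cat_id=3 (Card) at level 0.
Iteration 1: rows with parent in {3} -> SciFi (id 4, level 1), Jazz (id 9, level 1), Drama (id 11, level 1).
Iteration 2: rows with parent in {4,9,11} -> Music (id 7, level 2), Games (id 12, level 2).
Iteration 3: no rows with parent in {7,12}; recursion stops.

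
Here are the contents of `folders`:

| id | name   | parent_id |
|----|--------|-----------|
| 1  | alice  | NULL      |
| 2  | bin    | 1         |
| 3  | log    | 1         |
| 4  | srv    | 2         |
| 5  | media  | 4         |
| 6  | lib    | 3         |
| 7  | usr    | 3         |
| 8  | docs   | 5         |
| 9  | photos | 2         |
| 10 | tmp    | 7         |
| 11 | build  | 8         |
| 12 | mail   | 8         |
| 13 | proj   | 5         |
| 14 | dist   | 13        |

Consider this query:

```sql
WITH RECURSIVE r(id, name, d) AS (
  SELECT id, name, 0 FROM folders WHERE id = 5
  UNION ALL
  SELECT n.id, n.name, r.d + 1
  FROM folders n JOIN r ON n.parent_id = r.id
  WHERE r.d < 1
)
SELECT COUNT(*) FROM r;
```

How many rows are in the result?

Base: id=5 (media) at d 0.
Iteration 1: rows with parent_id in {5} -> docs (id 8, d 1), proj (id 13, d 1).
Iteration 2: d < 1 fails for all current rows; recursion stops.
Total rows emitted: 3.

3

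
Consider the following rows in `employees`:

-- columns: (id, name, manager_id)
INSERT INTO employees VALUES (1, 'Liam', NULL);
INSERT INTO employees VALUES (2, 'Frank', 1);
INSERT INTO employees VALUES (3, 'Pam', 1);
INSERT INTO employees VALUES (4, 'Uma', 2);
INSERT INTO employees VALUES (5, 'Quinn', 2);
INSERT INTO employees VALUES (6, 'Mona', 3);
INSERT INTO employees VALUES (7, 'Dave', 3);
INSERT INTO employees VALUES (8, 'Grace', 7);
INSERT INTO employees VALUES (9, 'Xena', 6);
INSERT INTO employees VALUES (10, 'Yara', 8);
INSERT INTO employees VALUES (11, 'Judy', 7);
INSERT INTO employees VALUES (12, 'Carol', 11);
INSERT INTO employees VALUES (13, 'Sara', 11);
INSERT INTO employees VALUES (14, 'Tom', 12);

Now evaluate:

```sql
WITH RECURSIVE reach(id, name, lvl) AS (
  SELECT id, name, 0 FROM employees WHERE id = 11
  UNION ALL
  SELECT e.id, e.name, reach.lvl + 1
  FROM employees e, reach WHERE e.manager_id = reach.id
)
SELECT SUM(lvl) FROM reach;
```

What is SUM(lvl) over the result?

4

Base: id=11 (Judy) at lvl 0.
Iteration 1: rows with manager_id in {11} -> Carol (id 12, lvl 1), Sara (id 13, lvl 1).
Iteration 2: rows with manager_id in {12,13} -> Tom (id 14, lvl 2).
Iteration 3: no rows with manager_id in {14}; recursion stops.
SUM(lvl) = 0 + 1 + 1 + 2 = 4.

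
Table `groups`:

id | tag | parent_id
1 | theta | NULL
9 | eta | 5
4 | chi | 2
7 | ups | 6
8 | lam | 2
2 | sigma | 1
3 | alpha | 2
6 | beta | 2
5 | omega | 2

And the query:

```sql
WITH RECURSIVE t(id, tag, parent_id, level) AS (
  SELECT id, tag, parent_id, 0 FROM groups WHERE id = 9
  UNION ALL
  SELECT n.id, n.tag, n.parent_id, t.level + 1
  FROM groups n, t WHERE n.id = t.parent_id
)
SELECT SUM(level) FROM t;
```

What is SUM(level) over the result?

Base: id=9 (eta), parent_id=5, level 0.
Iteration 1: join on id=5 -> omega (id 5, parent_id=2, level 1).
Iteration 2: join on id=2 -> sigma (id 2, parent_id=1, level 2).
Iteration 3: join on id=1 -> theta (id 1, parent_id=NULL, level 3).
Iteration 4: parent_id is NULL; no match; recursion stops.
SUM(level) = 0 + 1 + 2 + 3 = 6.

6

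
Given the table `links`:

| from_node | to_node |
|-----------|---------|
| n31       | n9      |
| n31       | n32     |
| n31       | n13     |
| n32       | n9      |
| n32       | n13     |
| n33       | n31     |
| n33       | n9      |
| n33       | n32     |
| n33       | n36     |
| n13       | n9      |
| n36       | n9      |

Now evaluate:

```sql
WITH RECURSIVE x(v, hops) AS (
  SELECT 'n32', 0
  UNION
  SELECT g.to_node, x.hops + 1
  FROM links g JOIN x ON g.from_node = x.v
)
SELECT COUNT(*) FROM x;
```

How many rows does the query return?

4

Base: (n32, hops=0).
Iteration 1: edges from {n32} -> (n13, hops=1), (n9, hops=1).
Iteration 2: edges from {n13,n9} -> (n9, hops=2).
Iteration 3: no outgoing edges from {n9}; recursion stops.
Total rows emitted: 4.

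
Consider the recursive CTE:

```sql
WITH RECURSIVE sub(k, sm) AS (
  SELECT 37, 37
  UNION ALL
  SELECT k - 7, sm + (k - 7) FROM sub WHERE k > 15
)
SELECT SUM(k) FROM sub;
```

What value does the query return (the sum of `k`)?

115

Base: k=37, sm=37.
Iteration 1: 37 > 15 holds -> k = 37 - 7 = 30, sm = 37 + 30 = 67.
Iteration 2: 30 > 15 holds -> k = 30 - 7 = 23, sm = 67 + 23 = 90.
Iteration 3: 23 > 15 holds -> k = 23 - 7 = 16, sm = 90 + 16 = 106.
Iteration 4: 16 > 15 holds -> k = 16 - 7 = 9, sm = 106 + 9 = 115.
Iteration 5: 9 > 15 fails; recursion stops.
SUM(k) = 37 + 30 + 23 + 16 + 9 = 115.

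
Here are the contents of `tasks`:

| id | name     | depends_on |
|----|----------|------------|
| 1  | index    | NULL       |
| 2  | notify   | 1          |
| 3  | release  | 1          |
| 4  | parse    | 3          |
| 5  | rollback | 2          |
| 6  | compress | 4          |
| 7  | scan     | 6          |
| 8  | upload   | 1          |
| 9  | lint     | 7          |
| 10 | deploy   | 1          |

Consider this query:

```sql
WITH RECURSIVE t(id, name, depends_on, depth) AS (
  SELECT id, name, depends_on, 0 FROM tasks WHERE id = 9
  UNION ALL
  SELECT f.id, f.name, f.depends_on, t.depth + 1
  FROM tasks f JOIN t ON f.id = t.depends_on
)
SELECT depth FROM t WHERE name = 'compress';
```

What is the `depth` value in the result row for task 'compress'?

2

Base: id=9 (lint), depends_on=7, depth 0.
Iteration 1: join on id=7 -> scan (id 7, depends_on=6, depth 1).
Iteration 2: join on id=6 -> compress (id 6, depends_on=4, depth 2).
Iteration 3: join on id=4 -> parse (id 4, depends_on=3, depth 3).
Iteration 4: join on id=3 -> release (id 3, depends_on=1, depth 4).
Iteration 5: join on id=1 -> index (id 1, depends_on=NULL, depth 5).
Iteration 6: depends_on is NULL; no match; recursion stops.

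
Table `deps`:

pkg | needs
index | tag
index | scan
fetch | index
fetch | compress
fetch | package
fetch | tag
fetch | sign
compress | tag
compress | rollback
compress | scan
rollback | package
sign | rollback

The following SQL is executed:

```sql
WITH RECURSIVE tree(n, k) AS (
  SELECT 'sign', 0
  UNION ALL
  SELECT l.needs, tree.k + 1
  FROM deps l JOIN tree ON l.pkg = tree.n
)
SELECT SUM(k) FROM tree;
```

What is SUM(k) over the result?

3

Base: (sign, k=0).
Iteration 1: edges from {sign} -> (rollback, k=1).
Iteration 2: edges from {rollback} -> (package, k=2).
Iteration 3: no outgoing edges from {package}; recursion stops.
SUM(k) = 0 + 1 + 2 = 3.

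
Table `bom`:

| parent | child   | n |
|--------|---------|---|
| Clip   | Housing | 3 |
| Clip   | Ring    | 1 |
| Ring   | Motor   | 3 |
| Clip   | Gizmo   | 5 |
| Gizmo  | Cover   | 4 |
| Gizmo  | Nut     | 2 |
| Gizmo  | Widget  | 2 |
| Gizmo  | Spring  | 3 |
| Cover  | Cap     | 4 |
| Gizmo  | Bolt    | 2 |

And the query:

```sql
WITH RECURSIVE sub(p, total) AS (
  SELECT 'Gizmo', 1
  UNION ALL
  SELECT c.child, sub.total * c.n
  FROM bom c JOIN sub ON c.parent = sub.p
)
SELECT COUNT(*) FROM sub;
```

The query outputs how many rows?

Base: (Gizmo, total=1).
Iteration 1: components of {Gizmo} -> Bolt = 1*2 = 2, Cover = 1*4 = 4, Nut = 1*2 = 2, Spring = 1*3 = 3, Widget = 1*2 = 2.
Iteration 2: components of {Bolt,Cover,Nut,Spring,Widget} -> Cap = 4*4 = 16.
Iteration 3: no further components; recursion stops.
Total rows emitted: 7.

7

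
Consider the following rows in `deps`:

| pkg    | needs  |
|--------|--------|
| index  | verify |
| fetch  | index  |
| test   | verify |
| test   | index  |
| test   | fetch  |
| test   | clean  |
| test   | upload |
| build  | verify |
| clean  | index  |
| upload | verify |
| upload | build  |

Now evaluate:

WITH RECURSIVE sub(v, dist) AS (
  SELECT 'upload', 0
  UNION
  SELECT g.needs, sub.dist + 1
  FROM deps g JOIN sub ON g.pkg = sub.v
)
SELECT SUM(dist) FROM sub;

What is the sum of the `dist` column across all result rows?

4

Base: (upload, dist=0).
Iteration 1: edges from {upload} -> (build, dist=1), (verify, dist=1).
Iteration 2: edges from {build,verify} -> (verify, dist=2).
Iteration 3: no outgoing edges from {verify}; recursion stops.
SUM(dist) = 0 + 1 + 1 + 2 = 4.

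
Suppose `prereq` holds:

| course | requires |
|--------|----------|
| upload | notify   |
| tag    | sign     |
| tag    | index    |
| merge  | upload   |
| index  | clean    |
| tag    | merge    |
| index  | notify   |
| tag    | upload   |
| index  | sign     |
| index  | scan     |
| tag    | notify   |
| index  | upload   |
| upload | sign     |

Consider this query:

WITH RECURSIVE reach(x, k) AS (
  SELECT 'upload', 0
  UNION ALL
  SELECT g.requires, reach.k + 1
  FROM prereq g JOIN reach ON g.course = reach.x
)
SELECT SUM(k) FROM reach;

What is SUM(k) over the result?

Base: (upload, k=0).
Iteration 1: edges from {upload} -> (notify, k=1), (sign, k=1).
Iteration 2: no outgoing edges from {notify,sign}; recursion stops.
SUM(k) = 0 + 1 + 1 = 2.

2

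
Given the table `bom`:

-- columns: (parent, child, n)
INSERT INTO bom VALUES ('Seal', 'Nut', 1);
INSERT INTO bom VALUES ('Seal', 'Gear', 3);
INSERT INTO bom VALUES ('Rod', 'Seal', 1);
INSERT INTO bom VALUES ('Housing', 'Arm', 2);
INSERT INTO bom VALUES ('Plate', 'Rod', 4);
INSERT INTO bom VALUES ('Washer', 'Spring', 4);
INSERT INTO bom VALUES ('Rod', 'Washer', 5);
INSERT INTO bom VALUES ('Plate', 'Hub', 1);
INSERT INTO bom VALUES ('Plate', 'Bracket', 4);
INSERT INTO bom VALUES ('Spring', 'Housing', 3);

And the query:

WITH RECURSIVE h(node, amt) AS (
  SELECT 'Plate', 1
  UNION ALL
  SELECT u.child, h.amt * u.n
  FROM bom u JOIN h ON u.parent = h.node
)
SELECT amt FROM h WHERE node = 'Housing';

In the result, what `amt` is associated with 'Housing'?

240

Base: (Plate, amt=1).
Iteration 1: components of {Plate} -> Bracket = 1*4 = 4, Hub = 1*1 = 1, Rod = 1*4 = 4.
Iteration 2: components of {Bracket,Hub,Rod} -> Seal = 4*1 = 4, Washer = 4*5 = 20.
Iteration 3: components of {Seal,Washer} -> Gear = 4*3 = 12, Nut = 4*1 = 4, Spring = 20*4 = 80.
Iteration 4: components of {Gear,Nut,Spring} -> Housing = 80*3 = 240.
Iteration 5: components of {Housing} -> Arm = 240*2 = 480.
Iteration 6: no further components; recursion stops.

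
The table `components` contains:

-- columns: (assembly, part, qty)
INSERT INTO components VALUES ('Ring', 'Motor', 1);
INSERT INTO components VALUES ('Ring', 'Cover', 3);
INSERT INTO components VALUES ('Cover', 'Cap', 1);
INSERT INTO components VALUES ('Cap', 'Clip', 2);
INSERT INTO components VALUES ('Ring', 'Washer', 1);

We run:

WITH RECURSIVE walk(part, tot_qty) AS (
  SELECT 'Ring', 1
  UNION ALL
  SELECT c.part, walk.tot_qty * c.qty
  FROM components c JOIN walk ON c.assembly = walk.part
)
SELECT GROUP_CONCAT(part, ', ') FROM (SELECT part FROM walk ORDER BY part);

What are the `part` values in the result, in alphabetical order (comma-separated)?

Base: (Ring, tot_qty=1).
Iteration 1: components of {Ring} -> Cover = 1*3 = 3, Motor = 1*1 = 1, Washer = 1*1 = 1.
Iteration 2: components of {Cover,Motor,Washer} -> Cap = 3*1 = 3.
Iteration 3: components of {Cap} -> Clip = 3*2 = 6.
Iteration 4: no further components; recursion stops.

Cap, Clip, Cover, Motor, Ring, Washer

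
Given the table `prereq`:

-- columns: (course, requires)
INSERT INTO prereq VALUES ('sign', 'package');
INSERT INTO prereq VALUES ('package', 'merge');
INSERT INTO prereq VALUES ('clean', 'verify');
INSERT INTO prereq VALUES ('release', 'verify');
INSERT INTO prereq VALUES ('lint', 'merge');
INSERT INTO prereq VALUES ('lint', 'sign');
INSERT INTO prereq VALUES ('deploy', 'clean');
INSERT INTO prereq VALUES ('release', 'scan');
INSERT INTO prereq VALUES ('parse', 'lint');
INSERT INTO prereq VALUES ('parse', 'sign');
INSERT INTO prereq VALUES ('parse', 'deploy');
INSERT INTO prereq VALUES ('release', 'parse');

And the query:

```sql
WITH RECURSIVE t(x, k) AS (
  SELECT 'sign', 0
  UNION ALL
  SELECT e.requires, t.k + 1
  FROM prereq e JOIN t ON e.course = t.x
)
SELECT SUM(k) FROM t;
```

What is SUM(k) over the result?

Base: (sign, k=0).
Iteration 1: edges from {sign} -> (package, k=1).
Iteration 2: edges from {package} -> (merge, k=2).
Iteration 3: no outgoing edges from {merge}; recursion stops.
SUM(k) = 0 + 1 + 2 = 3.

3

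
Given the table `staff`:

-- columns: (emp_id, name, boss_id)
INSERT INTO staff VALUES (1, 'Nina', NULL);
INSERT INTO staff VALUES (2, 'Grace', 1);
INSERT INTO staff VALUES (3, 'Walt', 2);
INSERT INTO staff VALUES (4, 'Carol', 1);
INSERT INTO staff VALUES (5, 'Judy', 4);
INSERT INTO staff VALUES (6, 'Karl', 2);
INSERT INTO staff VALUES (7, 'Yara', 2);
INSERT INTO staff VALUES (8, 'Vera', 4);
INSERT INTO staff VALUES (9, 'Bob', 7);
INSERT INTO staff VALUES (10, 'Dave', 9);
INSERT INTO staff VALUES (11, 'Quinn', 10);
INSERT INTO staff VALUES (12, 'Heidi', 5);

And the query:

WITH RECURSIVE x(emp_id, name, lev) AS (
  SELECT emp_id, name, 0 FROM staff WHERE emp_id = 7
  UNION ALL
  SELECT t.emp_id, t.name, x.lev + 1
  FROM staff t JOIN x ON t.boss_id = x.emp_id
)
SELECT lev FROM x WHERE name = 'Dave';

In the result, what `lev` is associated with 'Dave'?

2

Base: emp_id=7 (Yara) at lev 0.
Iteration 1: rows with boss_id in {7} -> Bob (id 9, lev 1).
Iteration 2: rows with boss_id in {9} -> Dave (id 10, lev 2).
Iteration 3: rows with boss_id in {10} -> Quinn (id 11, lev 3).
Iteration 4: no rows with boss_id in {11}; recursion stops.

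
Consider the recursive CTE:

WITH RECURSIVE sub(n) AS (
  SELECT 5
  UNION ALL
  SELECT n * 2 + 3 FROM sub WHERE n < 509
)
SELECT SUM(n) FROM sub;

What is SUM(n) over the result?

Base: n=5.
Iteration 1: 5 < 509 holds -> n = 5 * 2 + 3 = 13.
Iteration 2: 13 < 509 holds -> n = 13 * 2 + 3 = 29.
Iteration 3: 29 < 509 holds -> n = 29 * 2 + 3 = 61.
Iteration 4: 61 < 509 holds -> n = 61 * 2 + 3 = 125.
Iteration 5: 125 < 509 holds -> n = 125 * 2 + 3 = 253.
Iteration 6: 253 < 509 holds -> n = 253 * 2 + 3 = 509.
Iteration 7: 509 < 509 fails; recursion stops.
SUM(n) = 5 + 13 + 29 + 61 + 125 + 253 + 509 = 995.

995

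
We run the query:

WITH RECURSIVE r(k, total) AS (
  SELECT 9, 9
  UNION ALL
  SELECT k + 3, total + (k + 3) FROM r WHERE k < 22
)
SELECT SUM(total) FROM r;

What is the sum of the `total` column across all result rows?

Base: k=9, total=9.
Iteration 1: 9 < 22 holds -> k = 9 + 3 = 12, total = 9 + 12 = 21.
Iteration 2: 12 < 22 holds -> k = 12 + 3 = 15, total = 21 + 15 = 36.
Iteration 3: 15 < 22 holds -> k = 15 + 3 = 18, total = 36 + 18 = 54.
Iteration 4: 18 < 22 holds -> k = 18 + 3 = 21, total = 54 + 21 = 75.
Iteration 5: 21 < 22 holds -> k = 21 + 3 = 24, total = 75 + 24 = 99.
Iteration 6: 24 < 22 fails; recursion stops.
SUM(total) = 9 + 21 + 36 + 54 + 75 + 99 = 294.

294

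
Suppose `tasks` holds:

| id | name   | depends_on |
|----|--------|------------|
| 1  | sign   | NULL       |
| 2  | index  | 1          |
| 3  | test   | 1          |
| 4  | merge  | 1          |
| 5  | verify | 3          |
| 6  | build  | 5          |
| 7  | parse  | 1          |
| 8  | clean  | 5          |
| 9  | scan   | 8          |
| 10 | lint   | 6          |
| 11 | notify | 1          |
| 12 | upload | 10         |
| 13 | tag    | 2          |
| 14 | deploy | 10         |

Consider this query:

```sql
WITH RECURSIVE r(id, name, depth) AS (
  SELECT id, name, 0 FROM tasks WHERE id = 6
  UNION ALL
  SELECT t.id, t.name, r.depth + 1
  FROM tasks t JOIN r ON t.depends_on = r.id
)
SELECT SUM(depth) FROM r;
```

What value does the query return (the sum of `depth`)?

Base: id=6 (build) at depth 0.
Iteration 1: rows with depends_on in {6} -> lint (id 10, depth 1).
Iteration 2: rows with depends_on in {10} -> upload (id 12, depth 2), deploy (id 14, depth 2).
Iteration 3: no rows with depends_on in {12,14}; recursion stops.
SUM(depth) = 0 + 1 + 2 + 2 = 5.

5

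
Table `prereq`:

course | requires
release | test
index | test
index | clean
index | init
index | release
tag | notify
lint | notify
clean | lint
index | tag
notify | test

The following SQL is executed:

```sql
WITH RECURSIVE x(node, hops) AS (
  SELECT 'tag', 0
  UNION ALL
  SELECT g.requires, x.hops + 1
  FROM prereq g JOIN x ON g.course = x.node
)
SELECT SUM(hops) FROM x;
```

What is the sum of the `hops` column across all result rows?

3

Base: (tag, hops=0).
Iteration 1: edges from {tag} -> (notify, hops=1).
Iteration 2: edges from {notify} -> (test, hops=2).
Iteration 3: no outgoing edges from {test}; recursion stops.
SUM(hops) = 0 + 1 + 2 = 3.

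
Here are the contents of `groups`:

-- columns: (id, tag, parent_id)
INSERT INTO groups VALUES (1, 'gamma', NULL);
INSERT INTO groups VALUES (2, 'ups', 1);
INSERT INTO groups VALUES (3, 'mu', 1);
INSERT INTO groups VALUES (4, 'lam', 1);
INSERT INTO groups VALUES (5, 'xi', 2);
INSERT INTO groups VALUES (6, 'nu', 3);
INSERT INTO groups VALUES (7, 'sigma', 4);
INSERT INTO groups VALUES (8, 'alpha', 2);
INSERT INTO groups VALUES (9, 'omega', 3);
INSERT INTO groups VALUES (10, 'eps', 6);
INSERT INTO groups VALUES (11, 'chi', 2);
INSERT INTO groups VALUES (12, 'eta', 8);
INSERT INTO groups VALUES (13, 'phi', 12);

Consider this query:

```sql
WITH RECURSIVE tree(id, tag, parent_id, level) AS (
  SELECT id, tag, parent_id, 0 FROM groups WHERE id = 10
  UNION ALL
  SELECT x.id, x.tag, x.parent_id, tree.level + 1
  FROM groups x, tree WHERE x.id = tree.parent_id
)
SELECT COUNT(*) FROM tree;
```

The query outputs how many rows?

Base: id=10 (eps), parent_id=6, level 0.
Iteration 1: join on id=6 -> nu (id 6, parent_id=3, level 1).
Iteration 2: join on id=3 -> mu (id 3, parent_id=1, level 2).
Iteration 3: join on id=1 -> gamma (id 1, parent_id=NULL, level 3).
Iteration 4: parent_id is NULL; no match; recursion stops.
Total rows emitted: 4.

4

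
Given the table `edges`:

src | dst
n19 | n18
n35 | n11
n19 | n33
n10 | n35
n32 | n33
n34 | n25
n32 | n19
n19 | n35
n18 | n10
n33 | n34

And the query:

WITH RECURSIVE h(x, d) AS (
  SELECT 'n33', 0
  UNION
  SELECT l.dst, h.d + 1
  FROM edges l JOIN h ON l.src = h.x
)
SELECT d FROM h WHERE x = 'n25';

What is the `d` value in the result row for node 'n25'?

2

Base: (n33, d=0).
Iteration 1: edges from {n33} -> (n34, d=1).
Iteration 2: edges from {n34} -> (n25, d=2).
Iteration 3: no outgoing edges from {n25}; recursion stops.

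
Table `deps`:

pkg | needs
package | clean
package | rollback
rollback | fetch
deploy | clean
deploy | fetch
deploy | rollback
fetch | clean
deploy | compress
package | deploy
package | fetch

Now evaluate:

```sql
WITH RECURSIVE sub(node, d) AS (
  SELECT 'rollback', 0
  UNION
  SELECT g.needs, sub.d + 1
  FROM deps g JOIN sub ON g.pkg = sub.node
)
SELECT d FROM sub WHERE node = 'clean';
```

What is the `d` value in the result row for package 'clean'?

2

Base: (rollback, d=0).
Iteration 1: edges from {rollback} -> (fetch, d=1).
Iteration 2: edges from {fetch} -> (clean, d=2).
Iteration 3: no outgoing edges from {clean}; recursion stops.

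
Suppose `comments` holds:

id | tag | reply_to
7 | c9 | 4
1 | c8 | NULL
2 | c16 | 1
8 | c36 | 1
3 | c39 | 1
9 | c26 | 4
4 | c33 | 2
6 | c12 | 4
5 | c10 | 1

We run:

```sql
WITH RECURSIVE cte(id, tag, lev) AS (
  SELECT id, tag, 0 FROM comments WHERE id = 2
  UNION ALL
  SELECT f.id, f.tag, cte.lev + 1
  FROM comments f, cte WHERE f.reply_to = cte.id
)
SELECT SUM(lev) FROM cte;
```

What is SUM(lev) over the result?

Base: id=2 (c16) at lev 0.
Iteration 1: rows with reply_to in {2} -> c33 (id 4, lev 1).
Iteration 2: rows with reply_to in {4} -> c12 (id 6, lev 2), c9 (id 7, lev 2), c26 (id 9, lev 2).
Iteration 3: no rows with reply_to in {6,7,9}; recursion stops.
SUM(lev) = 0 + 1 + 2 + 2 + 2 = 7.

7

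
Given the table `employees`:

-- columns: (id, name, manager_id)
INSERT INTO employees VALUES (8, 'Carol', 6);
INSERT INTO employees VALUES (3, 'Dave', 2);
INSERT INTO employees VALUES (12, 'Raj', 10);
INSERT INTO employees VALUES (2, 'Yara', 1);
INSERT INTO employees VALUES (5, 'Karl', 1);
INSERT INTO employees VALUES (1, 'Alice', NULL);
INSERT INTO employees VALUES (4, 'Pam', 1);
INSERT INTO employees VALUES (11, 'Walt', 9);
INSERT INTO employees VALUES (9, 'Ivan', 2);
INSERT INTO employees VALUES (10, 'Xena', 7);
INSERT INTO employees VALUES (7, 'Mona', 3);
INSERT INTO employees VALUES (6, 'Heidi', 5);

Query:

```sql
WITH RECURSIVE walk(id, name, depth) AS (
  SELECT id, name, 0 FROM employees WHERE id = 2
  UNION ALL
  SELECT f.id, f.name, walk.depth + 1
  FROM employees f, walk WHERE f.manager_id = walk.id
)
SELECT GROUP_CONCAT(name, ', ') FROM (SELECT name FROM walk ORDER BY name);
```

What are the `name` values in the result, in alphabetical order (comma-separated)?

Dave, Ivan, Mona, Raj, Walt, Xena, Yara

Base: id=2 (Yara) at depth 0.
Iteration 1: rows with manager_id in {2} -> Dave (id 3, depth 1), Ivan (id 9, depth 1).
Iteration 2: rows with manager_id in {3,9} -> Mona (id 7, depth 2), Walt (id 11, depth 2).
Iteration 3: rows with manager_id in {7,11} -> Xena (id 10, depth 3).
Iteration 4: rows with manager_id in {10} -> Raj (id 12, depth 4).
Iteration 5: no rows with manager_id in {12}; recursion stops.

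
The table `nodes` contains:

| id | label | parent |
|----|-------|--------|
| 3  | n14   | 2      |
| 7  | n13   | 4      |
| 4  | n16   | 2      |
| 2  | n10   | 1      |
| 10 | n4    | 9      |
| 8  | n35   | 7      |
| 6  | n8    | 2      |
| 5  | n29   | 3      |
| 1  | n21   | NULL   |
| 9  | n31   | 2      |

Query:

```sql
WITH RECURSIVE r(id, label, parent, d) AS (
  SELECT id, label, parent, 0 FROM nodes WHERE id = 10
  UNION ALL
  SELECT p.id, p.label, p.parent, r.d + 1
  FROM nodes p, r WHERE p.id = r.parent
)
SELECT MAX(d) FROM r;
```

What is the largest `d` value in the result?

Base: id=10 (n4), parent=9, d 0.
Iteration 1: join on id=9 -> n31 (id 9, parent=2, d 1).
Iteration 2: join on id=2 -> n10 (id 2, parent=1, d 2).
Iteration 3: join on id=1 -> n21 (id 1, parent=NULL, d 3).
Iteration 4: parent is NULL; no match; recursion stops.
d values: 0, 1, 2, 3; the maximum is 3.

3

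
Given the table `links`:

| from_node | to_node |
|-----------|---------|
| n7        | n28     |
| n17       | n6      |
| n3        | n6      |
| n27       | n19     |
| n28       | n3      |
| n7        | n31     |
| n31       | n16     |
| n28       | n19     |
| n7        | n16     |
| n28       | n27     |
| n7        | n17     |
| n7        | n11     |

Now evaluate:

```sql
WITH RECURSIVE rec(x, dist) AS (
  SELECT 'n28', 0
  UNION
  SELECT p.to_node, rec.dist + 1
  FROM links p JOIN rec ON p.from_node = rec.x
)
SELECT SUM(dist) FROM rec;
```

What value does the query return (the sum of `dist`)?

7

Base: (n28, dist=0).
Iteration 1: edges from {n28} -> (n19, dist=1), (n27, dist=1), (n3, dist=1).
Iteration 2: edges from {n19,n27,n3} -> (n19, dist=2), (n6, dist=2).
Iteration 3: no outgoing edges from {n19,n6}; recursion stops.
SUM(dist) = 0 + 1 + 1 + 1 + 2 + 2 = 7.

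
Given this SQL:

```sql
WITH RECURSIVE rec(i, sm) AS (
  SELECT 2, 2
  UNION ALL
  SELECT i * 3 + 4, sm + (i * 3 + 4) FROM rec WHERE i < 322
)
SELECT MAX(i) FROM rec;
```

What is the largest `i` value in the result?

322

Base: i=2, sm=2.
Iteration 1: 2 < 322 holds -> i = 2 * 3 + 4 = 10, sm = 2 + 10 = 12.
Iteration 2: 10 < 322 holds -> i = 10 * 3 + 4 = 34, sm = 12 + 34 = 46.
Iteration 3: 34 < 322 holds -> i = 34 * 3 + 4 = 106, sm = 46 + 106 = 152.
Iteration 4: 106 < 322 holds -> i = 106 * 3 + 4 = 322, sm = 152 + 322 = 474.
Iteration 5: 322 < 322 fails; recursion stops.
i values: 2, 10, 34, 106, 322; the maximum is 322.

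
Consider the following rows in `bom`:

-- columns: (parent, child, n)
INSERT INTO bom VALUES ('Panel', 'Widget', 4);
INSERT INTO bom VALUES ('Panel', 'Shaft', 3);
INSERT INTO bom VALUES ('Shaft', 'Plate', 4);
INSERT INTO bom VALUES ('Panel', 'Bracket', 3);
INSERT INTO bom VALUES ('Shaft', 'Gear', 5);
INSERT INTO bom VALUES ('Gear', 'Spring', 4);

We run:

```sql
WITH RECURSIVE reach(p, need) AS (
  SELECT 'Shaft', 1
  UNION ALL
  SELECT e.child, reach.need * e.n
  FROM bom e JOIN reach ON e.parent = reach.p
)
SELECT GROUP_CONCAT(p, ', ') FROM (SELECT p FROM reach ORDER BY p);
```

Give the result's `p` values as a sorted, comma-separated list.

Base: (Shaft, need=1).
Iteration 1: components of {Shaft} -> Gear = 1*5 = 5, Plate = 1*4 = 4.
Iteration 2: components of {Gear,Plate} -> Spring = 5*4 = 20.
Iteration 3: no further components; recursion stops.

Gear, Plate, Shaft, Spring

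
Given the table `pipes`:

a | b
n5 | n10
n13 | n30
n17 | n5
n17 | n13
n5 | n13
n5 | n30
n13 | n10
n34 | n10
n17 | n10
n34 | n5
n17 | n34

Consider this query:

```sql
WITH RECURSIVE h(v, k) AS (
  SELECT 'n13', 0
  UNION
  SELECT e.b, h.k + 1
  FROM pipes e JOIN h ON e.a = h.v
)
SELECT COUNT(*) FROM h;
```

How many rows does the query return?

3

Base: (n13, k=0).
Iteration 1: edges from {n13} -> (n10, k=1), (n30, k=1).
Iteration 2: no outgoing edges from {n10,n30}; recursion stops.
Total rows emitted: 3.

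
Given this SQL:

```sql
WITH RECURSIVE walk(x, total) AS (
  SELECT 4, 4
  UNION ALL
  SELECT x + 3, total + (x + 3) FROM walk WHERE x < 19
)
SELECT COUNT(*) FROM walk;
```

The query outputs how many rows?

6

Base: x=4, total=4.
Iteration 1: 4 < 19 holds -> x = 4 + 3 = 7, total = 4 + 7 = 11.
Iteration 2: 7 < 19 holds -> x = 7 + 3 = 10, total = 11 + 10 = 21.
Iteration 3: 10 < 19 holds -> x = 10 + 3 = 13, total = 21 + 13 = 34.
Iteration 4: 13 < 19 holds -> x = 13 + 3 = 16, total = 34 + 16 = 50.
Iteration 5: 16 < 19 holds -> x = 16 + 3 = 19, total = 50 + 19 = 69.
Iteration 6: 19 < 19 fails; recursion stops.
Total rows emitted: 6.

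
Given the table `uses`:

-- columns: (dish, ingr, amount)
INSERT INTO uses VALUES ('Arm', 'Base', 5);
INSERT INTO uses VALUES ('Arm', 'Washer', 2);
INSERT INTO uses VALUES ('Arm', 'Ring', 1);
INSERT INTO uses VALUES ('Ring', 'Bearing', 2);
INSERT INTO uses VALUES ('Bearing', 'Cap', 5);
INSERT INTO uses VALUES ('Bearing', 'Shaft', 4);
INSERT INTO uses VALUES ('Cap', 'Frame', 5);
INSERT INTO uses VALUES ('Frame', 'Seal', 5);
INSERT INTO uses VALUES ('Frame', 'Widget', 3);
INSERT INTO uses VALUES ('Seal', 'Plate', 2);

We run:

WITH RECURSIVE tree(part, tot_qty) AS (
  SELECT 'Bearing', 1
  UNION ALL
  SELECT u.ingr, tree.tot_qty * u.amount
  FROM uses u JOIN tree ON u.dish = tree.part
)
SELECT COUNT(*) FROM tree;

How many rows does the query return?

7

Base: (Bearing, tot_qty=1).
Iteration 1: components of {Bearing} -> Cap = 1*5 = 5, Shaft = 1*4 = 4.
Iteration 2: components of {Cap,Shaft} -> Frame = 5*5 = 25.
Iteration 3: components of {Frame} -> Seal = 25*5 = 125, Widget = 25*3 = 75.
Iteration 4: components of {Seal,Widget} -> Plate = 125*2 = 250.
Iteration 5: no further components; recursion stops.
Total rows emitted: 7.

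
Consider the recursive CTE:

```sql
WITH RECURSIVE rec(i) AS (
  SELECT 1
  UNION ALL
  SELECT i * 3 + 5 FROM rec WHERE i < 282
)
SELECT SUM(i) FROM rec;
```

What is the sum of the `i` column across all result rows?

1259

Base: i=1.
Iteration 1: 1 < 282 holds -> i = 1 * 3 + 5 = 8.
Iteration 2: 8 < 282 holds -> i = 8 * 3 + 5 = 29.
Iteration 3: 29 < 282 holds -> i = 29 * 3 + 5 = 92.
Iteration 4: 92 < 282 holds -> i = 92 * 3 + 5 = 281.
Iteration 5: 281 < 282 holds -> i = 281 * 3 + 5 = 848.
Iteration 6: 848 < 282 fails; recursion stops.
SUM(i) = 1 + 8 + 29 + 92 + 281 + 848 = 1259.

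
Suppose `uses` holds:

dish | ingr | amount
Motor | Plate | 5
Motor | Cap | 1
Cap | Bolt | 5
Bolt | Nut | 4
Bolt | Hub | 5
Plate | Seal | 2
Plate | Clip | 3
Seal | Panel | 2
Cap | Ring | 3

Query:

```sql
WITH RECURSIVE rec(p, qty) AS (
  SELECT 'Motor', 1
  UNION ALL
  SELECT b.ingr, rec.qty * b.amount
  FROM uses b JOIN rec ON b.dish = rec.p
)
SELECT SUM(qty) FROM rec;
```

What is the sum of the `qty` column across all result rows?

105

Base: (Motor, qty=1).
Iteration 1: components of {Motor} -> Cap = 1*1 = 1, Plate = 1*5 = 5.
Iteration 2: components of {Cap,Plate} -> Bolt = 1*5 = 5, Clip = 5*3 = 15, Ring = 1*3 = 3, Seal = 5*2 = 10.
Iteration 3: components of {Bolt,Clip,Ring,Seal} -> Hub = 5*5 = 25, Nut = 5*4 = 20, Panel = 10*2 = 20.
Iteration 4: no further components; recursion stops.
SUM(qty) = 1 + 5 + 1 + 10 + 15 + 5 + 3 + 20 + 20 + 25 = 105.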